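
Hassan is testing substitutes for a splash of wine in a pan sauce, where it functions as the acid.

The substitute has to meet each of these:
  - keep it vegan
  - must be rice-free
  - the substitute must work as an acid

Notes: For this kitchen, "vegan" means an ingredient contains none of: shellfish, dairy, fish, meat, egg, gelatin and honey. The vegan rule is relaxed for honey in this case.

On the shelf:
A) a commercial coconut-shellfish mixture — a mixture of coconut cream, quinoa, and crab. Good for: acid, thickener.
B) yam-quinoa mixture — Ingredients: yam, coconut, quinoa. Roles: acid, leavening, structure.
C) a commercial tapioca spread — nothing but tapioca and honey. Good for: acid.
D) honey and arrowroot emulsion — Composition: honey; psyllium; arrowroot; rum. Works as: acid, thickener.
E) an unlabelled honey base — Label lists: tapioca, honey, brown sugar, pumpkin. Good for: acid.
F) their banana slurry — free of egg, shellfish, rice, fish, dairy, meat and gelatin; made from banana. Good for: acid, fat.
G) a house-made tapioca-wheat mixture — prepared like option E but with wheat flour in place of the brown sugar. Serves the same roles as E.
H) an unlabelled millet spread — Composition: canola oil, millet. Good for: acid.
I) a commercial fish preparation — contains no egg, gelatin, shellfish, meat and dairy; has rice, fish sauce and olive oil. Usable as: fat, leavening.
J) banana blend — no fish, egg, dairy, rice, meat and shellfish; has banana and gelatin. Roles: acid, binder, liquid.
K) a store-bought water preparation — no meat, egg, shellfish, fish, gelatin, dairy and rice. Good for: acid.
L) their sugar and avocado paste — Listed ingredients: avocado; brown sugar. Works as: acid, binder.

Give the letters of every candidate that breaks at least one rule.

A, I, J

A: has crab, so not vegan — no
B: only coconut, quinoa, and yam; none excluded — valid
C: honey is permitted under the vegan carve-out; nothing else excluded — keep
D: honey is permitted under the vegan carve-out; nothing else excluded — OK
E: honey is permitted under the vegan carve-out; nothing else excluded — OK
F: no rice, vegan — keep
G: honey is permitted under the vegan carve-out; nothing else excluded — OK
H: only canola oil and millet; none excluded — valid
I: not usable as an acid; has fish sauce, so not vegan (and 1 more) — no
J: has gelatin, so not vegan — reject
K: every rule checks out — valid
L: only brown sugar and avocado; none excluded — valid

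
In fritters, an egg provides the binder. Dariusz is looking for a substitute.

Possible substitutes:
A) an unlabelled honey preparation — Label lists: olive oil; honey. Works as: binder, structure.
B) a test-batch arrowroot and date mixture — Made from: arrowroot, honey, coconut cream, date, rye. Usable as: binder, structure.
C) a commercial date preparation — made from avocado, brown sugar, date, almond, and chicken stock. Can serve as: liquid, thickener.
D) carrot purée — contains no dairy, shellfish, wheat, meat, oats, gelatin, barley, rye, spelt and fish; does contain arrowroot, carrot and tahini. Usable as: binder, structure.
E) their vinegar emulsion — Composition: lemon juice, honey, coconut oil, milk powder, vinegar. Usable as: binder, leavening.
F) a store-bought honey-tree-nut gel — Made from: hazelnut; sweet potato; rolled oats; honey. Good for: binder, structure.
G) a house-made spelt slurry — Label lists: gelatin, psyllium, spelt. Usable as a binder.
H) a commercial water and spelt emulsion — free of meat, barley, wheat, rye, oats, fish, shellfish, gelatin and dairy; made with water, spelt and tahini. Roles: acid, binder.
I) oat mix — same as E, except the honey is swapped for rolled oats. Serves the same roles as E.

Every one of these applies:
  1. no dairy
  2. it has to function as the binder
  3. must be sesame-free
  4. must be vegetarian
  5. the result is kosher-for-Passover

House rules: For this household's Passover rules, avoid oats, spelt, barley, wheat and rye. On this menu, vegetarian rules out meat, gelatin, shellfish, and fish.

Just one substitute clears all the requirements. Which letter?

A: only honey and olive oil; none excluded — keep
B: has rye, so not kosher-for-Passover — out
C: not usable as a binder; has chicken stock, so not vegetarian — out
D: has tahini, so not sesame-free — reject
E: has milk powder, so not dairy-free — reject
F: has rolled oats, so not kosher-for-Passover — no
G: has spelt, so not kosher-for-Passover; has gelatin, so not vegetarian — reject
H: has spelt, so not kosher-for-Passover; has tahini, so not sesame-free — reject
I: has rolled oats, so not kosher-for-Passover; has milk powder, so not dairy-free — reject

A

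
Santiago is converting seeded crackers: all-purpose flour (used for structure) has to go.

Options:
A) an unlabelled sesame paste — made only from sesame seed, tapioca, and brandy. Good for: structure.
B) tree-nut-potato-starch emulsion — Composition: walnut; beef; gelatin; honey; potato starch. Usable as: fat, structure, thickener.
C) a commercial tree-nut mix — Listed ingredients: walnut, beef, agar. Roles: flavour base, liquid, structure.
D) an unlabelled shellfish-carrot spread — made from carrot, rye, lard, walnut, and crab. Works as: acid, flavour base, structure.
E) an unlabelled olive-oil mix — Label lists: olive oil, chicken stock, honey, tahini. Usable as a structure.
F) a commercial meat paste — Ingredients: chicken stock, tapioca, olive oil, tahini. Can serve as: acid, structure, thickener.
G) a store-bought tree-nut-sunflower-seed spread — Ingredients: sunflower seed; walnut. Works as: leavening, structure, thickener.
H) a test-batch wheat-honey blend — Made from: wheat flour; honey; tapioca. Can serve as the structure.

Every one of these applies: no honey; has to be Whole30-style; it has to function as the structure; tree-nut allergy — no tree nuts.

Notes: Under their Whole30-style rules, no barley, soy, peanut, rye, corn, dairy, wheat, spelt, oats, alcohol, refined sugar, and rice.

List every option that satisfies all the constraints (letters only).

F

A: has brandy, so not Whole30-style — reject
B: has honey, so not honey-free; has walnut, so not tree-nut-free — no
C: has walnut, so not tree-nut-free — reject
D: has rye, so not Whole30-style; has walnut, so not tree-nut-free — out
E: has honey, so not honey-free — reject
F: chicken stock and tahini etc. — none of it excluded — keep
G: has walnut, so not tree-nut-free — out
H: has wheat flour, so not Whole30-style; has honey, so not honey-free — out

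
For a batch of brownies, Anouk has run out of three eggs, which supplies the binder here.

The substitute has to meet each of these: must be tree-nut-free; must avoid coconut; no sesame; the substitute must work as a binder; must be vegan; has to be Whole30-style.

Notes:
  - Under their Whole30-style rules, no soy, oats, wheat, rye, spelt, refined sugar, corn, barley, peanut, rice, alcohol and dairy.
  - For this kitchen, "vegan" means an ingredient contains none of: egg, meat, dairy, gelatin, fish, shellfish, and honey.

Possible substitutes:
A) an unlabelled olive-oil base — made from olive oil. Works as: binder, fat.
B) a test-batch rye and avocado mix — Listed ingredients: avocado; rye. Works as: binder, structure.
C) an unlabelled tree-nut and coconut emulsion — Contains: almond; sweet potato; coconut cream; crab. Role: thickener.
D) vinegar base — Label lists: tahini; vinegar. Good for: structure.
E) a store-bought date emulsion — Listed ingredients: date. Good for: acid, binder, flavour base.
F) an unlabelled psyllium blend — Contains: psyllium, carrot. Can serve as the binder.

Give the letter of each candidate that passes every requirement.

A, E, F

A: only olive oil; none excluded — keep
B: has rye, so not Whole30-style — no
C: not usable as a binder; has crab, so not vegan (and 2 more) — reject
D: not usable as a binder; has tahini, so not sesame-free — out
E: every rule checks out — keep
F: only psyllium and carrot; none excluded — valid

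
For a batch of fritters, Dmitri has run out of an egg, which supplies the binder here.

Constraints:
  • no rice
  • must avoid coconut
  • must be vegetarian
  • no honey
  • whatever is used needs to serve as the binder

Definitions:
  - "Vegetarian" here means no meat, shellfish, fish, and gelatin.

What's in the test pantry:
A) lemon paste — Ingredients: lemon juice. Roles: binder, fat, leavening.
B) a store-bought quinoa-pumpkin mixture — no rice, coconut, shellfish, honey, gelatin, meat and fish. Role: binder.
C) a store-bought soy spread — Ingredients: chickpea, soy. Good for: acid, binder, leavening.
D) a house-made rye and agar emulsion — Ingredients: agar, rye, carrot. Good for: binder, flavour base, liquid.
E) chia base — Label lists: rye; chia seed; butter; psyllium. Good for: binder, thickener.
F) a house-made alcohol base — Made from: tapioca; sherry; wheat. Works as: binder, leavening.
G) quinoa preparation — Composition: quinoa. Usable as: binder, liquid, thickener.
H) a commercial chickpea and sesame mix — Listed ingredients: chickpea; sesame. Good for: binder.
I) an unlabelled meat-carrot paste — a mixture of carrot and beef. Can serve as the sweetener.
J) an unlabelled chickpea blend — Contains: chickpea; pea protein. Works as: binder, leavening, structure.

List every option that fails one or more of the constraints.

I

A: only lemon juice; none excluded — OK
B: vegetarian, no coconut — OK
C: works as a binder, no coconut, no rice — keep
D: no rice, vegetarian — OK
E: no honey, no coconut — valid
F: only sherry, wheat and tapioca; none excluded — keep
G: nothing on the exclusion list — keep
H: no honey, no coconut — OK
I: not usable as a binder; has beef, so not vegetarian — no
J: no coconut, no honey — valid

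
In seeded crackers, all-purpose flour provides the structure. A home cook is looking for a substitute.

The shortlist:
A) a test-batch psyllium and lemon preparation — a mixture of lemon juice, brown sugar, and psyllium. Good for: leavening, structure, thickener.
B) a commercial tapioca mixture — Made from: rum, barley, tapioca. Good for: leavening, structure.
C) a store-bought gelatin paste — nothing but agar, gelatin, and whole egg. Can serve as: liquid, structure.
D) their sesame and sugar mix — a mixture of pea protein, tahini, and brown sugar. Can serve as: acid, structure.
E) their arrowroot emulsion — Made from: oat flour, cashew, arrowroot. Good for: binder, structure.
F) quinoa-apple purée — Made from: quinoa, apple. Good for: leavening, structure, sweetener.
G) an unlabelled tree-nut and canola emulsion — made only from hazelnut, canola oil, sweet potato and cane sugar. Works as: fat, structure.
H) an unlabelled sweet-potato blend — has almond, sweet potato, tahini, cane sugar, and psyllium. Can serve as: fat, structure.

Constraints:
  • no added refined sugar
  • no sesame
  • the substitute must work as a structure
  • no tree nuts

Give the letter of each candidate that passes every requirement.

B, C, F

A: has brown sugar, so not no-added-sugar — reject
B: every rule checks out — keep
C: only whole egg, gelatin and agar; none excluded — valid
D: has brown sugar, so not no-added-sugar; has tahini, so not sesame-free — out
E: has cashew, so not tree-nut-free — reject
F: only apple and quinoa; none excluded — keep
G: has cane sugar, so not no-added-sugar; has hazelnut, so not tree-nut-free — out
H: has cane sugar, so not no-added-sugar; has tahini, so not sesame-free (and 1 more) — no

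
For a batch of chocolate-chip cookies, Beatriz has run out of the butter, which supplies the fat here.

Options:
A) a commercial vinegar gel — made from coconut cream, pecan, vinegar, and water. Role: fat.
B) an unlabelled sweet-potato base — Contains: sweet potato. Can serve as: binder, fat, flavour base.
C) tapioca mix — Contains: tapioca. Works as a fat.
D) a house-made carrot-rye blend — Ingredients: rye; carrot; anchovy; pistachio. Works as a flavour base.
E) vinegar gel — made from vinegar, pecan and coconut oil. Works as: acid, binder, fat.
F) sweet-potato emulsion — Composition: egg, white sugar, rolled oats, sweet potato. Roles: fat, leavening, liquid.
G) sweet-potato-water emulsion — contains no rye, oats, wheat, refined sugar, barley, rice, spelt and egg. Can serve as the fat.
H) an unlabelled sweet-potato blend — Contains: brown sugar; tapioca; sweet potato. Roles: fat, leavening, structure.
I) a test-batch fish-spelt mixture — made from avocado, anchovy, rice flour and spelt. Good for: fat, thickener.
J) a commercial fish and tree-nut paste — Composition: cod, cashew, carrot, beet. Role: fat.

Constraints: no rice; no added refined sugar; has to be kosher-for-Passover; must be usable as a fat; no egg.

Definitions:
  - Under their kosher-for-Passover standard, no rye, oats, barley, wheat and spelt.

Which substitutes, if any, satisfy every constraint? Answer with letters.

A, B, C, E, G, J

A: works as a fat, no refined sugar, no rice — keep
B: kosher-for-Passover, no rice — valid
C: only tapioca; none excluded — keep
D: not usable as a fat; has rye, so not kosher-for-Passover — out
E: every rule checks out — OK
F: has rolled oats, so not kosher-for-Passover; has egg, so not egg-free (and 1 more) — out
G: every rule checks out — OK
H: has brown sugar, so not no-added-sugar — reject
I: has spelt, so not kosher-for-Passover; has rice flour, so not rice-free — reject
J: nothing on the exclusion list — OK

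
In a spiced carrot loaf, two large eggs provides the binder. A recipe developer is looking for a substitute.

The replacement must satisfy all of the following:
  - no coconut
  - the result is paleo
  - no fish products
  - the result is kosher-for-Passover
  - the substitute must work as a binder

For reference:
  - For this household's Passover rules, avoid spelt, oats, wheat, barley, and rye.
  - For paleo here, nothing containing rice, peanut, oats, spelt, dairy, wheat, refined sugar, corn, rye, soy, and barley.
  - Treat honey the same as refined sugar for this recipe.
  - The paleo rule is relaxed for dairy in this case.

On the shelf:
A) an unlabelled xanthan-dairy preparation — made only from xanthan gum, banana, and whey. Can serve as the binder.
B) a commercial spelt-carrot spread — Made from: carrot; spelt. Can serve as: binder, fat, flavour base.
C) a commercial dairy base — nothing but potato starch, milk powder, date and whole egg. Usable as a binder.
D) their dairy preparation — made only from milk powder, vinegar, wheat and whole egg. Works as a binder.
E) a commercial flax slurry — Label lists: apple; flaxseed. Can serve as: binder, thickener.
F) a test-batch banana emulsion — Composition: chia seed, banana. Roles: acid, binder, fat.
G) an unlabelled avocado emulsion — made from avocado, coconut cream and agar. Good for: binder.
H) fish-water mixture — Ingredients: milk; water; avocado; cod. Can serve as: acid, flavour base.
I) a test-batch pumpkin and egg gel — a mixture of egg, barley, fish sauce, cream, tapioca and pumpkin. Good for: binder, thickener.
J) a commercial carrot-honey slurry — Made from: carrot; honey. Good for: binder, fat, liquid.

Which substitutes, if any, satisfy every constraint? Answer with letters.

A: dairy is permitted under the paleo carve-out; nothing else excluded — valid
B: has spelt, so not kosher-for-Passover; has spelt, so not paleo — out
C: dairy is permitted under the paleo carve-out; nothing else excluded — OK
D: has wheat, so not kosher-for-Passover; has wheat, so not paleo — reject
E: nothing on the exclusion list — valid
F: only banana and chia seed; none excluded — OK
G: has coconut cream, so not coconut-free — out
H: not usable as a binder; has cod, so not fish-free — out
I: has barley, so not kosher-for-Passover; has barley, so not paleo (and 1 more) — reject
J: has honey, so not paleo — no

A, C, E, F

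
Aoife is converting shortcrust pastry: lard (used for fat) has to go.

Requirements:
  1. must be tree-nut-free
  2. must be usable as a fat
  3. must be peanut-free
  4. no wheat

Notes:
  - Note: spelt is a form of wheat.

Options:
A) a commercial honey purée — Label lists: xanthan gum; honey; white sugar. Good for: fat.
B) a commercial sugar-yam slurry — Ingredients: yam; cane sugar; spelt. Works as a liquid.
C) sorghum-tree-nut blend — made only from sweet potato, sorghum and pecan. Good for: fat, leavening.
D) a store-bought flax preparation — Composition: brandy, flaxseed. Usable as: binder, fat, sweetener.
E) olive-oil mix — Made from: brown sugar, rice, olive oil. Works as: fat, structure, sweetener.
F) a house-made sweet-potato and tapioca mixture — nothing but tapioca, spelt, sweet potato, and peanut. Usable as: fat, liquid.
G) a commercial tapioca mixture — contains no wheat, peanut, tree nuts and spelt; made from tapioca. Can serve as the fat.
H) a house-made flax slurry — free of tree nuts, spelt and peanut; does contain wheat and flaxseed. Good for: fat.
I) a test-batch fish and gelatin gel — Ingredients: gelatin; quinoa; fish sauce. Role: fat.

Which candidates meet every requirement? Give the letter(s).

A: every rule checks out — OK
B: not usable as a fat; has spelt, so not wheat-free — reject
C: has pecan, so not tree-nut-free — out
D: every rule checks out — keep
E: all constraints satisfied — valid
F: has spelt, so not wheat-free; has peanut, so not peanut-free — reject
G: works as a fat, wheat-free, no peanut — keep
H: has wheat, so not wheat-free — out
I: works as a fat, wheat-free, no tree nuts — OK

A, D, E, G, I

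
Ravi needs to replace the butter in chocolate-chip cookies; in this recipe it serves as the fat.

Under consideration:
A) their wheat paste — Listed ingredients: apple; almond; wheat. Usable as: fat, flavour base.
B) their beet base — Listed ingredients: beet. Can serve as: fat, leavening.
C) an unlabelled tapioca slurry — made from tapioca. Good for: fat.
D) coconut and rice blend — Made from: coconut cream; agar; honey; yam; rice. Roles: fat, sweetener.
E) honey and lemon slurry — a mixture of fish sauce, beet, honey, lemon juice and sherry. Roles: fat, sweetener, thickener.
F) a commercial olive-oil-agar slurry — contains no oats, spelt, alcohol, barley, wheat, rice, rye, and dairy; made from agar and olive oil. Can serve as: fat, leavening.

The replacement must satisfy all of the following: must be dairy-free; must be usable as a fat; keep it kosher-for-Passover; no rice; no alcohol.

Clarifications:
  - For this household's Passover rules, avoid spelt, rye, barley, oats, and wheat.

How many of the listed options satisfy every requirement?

A: has wheat, so not kosher-for-Passover — no
B: only beet; none excluded — keep
C: works as a fat, no alcohol, kosher-for-Passover — valid
D: has rice, so not rice-free — out
E: has sherry, so not alcohol-free — out
F: every rule checks out — OK

3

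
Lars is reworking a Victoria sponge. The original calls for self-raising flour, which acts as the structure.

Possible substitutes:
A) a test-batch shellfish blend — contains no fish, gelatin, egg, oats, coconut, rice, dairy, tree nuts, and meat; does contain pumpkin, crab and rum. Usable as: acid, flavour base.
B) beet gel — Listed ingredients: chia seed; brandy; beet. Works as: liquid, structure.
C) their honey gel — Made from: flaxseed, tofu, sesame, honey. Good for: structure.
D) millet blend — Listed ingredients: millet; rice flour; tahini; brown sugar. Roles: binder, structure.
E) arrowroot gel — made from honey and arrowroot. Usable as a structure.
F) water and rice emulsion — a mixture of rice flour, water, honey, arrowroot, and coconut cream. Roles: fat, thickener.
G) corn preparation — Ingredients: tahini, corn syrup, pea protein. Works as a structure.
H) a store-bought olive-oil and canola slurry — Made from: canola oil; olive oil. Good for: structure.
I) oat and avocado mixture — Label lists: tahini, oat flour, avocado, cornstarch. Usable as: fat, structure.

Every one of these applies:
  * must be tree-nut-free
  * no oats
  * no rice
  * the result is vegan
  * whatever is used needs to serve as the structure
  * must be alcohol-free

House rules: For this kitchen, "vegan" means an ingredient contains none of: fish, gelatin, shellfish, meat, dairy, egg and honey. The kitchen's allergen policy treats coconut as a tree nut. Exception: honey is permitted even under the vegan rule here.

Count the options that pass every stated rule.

4

A: not usable as a structure; has crab, so not vegan (and 1 more) — no
B: has brandy, so not alcohol-free — reject
C: honey is permitted under the vegan carve-out; nothing else excluded — valid
D: has rice flour, so not rice-free — out
E: honey is permitted under the vegan carve-out; nothing else excluded — keep
F: not usable as a structure; has rice flour, so not rice-free (and 1 more) — out
G: works as a structure, no rice, tree-nut-free — OK
H: all constraints satisfied — keep
I: has oat flour, so not oat-free — out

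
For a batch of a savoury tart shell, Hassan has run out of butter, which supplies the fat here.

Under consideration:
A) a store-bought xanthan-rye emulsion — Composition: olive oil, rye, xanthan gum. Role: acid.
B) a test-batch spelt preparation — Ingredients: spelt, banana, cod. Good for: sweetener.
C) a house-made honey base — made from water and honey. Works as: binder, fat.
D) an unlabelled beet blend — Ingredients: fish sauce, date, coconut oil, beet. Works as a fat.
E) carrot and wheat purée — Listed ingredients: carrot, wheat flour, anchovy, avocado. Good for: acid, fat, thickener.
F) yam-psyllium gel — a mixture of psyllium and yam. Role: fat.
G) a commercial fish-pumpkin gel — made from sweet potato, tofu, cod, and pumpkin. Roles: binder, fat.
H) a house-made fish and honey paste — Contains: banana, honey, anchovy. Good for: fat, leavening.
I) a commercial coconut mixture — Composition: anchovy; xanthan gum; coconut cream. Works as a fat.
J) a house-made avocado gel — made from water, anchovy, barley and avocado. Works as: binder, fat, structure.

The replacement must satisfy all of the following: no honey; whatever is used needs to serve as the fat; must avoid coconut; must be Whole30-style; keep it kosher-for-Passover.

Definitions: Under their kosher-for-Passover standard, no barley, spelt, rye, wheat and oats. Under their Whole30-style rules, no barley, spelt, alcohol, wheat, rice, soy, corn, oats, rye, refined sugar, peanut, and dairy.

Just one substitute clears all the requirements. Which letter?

F

A: not usable as a fat; has rye, so not kosher-for-Passover (and 1 more) — reject
B: not usable as a fat; has spelt, so not kosher-for-Passover (and 1 more) — reject
C: has honey, so not honey-free — reject
D: has coconut oil, so not coconut-free — out
E: has wheat flour, so not kosher-for-Passover; has wheat flour, so not Whole30-style — no
F: nothing on the exclusion list — OK
G: has tofu, so not Whole30-style — out
H: has honey, so not honey-free — out
I: has coconut cream, so not coconut-free — no
J: has barley, so not kosher-for-Passover; has barley, so not Whole30-style — out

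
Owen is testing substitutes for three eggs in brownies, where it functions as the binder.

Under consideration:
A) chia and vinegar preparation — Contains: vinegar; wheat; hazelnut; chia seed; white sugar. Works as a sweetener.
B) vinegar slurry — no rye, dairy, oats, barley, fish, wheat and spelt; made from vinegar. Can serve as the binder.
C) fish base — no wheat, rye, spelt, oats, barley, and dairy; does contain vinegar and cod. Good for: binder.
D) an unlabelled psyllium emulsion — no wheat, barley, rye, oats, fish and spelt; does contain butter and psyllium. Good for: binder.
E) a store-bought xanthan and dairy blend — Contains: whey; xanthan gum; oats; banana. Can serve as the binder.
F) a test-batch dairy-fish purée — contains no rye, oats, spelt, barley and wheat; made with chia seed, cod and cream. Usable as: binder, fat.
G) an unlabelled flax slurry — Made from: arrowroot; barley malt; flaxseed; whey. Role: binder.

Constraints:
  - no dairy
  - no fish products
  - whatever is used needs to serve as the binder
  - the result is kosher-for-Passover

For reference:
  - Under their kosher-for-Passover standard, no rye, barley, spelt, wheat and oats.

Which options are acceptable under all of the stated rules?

B

A: not usable as a binder; has wheat, so not kosher-for-Passover — reject
B: nothing on the exclusion list — OK
C: has cod, so not fish-free — no
D: has butter, so not dairy-free — no
E: has oats, so not kosher-for-Passover; has whey, so not dairy-free — no
F: has cod, so not fish-free; has cream, so not dairy-free — no
G: has barley malt, so not kosher-for-Passover; has whey, so not dairy-free — reject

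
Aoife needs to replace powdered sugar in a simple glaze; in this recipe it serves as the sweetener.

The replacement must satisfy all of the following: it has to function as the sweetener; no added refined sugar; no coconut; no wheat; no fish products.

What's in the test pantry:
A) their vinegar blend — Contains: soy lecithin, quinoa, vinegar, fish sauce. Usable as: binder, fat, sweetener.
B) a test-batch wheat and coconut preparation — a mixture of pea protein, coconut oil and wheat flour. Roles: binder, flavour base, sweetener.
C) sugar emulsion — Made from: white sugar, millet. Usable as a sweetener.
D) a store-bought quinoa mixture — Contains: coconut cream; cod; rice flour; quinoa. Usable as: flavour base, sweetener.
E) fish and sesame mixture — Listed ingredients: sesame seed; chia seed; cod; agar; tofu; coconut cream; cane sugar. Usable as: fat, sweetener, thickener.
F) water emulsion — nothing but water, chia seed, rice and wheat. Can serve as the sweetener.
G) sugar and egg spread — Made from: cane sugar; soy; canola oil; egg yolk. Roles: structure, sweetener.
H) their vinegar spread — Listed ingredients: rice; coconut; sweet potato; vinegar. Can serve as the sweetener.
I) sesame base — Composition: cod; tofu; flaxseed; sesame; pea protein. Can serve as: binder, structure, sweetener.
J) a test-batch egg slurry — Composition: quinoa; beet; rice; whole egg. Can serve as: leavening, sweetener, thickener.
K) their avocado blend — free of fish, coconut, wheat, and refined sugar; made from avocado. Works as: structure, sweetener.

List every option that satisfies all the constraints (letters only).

J, K

A: has fish sauce, so not fish-free — reject
B: has wheat flour, so not wheat-free; has coconut oil, so not coconut-free — out
C: has white sugar, so not no-added-sugar — out
D: has cod, so not fish-free; has coconut cream, so not coconut-free — reject
E: has cod, so not fish-free; has cane sugar, so not no-added-sugar (and 1 more) — out
F: has wheat, so not wheat-free — out
G: has cane sugar, so not no-added-sugar — out
H: has coconut, so not coconut-free — out
I: has cod, so not fish-free — no
J: whole egg and rice etc. — none of it excluded — keep
K: no fish, no coconut — keep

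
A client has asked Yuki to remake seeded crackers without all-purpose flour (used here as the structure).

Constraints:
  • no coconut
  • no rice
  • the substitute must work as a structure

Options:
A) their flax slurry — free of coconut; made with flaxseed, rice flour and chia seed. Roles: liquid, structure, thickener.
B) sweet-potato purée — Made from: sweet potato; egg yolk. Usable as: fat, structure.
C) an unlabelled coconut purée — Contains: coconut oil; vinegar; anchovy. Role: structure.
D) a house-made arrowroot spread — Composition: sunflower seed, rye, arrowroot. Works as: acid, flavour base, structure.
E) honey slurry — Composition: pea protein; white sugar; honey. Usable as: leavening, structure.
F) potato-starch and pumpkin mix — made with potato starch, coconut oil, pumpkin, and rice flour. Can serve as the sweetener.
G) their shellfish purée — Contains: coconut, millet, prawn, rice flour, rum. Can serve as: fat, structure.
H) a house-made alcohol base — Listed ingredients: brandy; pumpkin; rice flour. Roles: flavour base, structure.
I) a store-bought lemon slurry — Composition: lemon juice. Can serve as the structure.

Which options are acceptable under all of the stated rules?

A: has rice flour, so not rice-free — reject
B: only egg yolk and sweet potato; none excluded — valid
C: has coconut oil, so not coconut-free — out
D: only rye, arrowroot and sunflower seed; none excluded — valid
E: only honey, white sugar and pea protein; none excluded — keep
F: not usable as a structure; has rice flour, so not rice-free (and 1 more) — no
G: has rice flour, so not rice-free; has coconut, so not coconut-free — reject
H: has rice flour, so not rice-free — reject
I: all constraints satisfied — OK

B, D, E, I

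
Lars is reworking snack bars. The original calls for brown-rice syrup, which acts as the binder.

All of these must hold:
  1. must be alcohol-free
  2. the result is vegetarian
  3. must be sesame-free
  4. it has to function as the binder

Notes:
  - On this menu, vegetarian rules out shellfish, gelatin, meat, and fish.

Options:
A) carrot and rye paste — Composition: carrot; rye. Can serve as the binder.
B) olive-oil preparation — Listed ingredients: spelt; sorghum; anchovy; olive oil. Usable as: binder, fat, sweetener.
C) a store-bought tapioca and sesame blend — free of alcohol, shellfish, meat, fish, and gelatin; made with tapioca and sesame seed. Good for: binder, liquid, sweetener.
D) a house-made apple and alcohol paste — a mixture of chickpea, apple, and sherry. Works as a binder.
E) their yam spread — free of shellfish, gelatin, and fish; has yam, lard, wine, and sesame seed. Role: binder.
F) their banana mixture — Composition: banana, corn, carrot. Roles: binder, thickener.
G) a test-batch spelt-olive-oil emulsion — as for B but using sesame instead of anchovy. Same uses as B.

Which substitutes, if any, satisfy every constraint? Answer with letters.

A, F

A: nothing on the exclusion list — OK
B: has anchovy, so not vegetarian — out
C: has sesame seed, so not sesame-free — reject
D: has sherry, so not alcohol-free — no
E: has lard, so not vegetarian; has sesame seed, so not sesame-free (and 1 more) — no
F: nothing on the exclusion list — keep
G: has sesame, so not sesame-free — no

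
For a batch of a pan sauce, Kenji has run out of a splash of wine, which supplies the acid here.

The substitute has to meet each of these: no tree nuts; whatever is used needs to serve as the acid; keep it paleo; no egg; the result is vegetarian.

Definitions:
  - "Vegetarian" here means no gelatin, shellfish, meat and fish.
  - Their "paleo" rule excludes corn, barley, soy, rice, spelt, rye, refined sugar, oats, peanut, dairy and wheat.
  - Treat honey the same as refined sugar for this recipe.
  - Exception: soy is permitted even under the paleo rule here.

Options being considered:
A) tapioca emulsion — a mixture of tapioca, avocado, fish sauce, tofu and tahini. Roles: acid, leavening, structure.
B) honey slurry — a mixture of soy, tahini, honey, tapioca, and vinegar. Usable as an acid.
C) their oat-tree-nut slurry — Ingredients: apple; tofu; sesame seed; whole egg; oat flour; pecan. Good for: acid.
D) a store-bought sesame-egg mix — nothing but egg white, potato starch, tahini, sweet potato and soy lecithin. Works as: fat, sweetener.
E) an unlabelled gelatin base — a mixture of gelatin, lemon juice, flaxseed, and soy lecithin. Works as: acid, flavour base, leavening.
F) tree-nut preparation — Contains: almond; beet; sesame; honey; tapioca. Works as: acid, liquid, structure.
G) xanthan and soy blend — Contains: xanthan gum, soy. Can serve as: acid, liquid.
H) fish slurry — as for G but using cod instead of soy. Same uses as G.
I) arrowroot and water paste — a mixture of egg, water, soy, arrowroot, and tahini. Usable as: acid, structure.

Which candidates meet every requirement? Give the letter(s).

A: has fish sauce, so not vegetarian — no
B: has honey, so not paleo — reject
C: has oat flour, so not paleo; has pecan, so not tree-nut-free (and 1 more) — out
D: not usable as an acid; has egg white, so not egg-free — out
E: has gelatin, so not vegetarian — reject
F: has honey, so not paleo; has almond, so not tree-nut-free — reject
G: soy is permitted under the paleo carve-out; nothing else excluded — keep
H: has cod, so not vegetarian — no
I: has egg, so not egg-free — reject

G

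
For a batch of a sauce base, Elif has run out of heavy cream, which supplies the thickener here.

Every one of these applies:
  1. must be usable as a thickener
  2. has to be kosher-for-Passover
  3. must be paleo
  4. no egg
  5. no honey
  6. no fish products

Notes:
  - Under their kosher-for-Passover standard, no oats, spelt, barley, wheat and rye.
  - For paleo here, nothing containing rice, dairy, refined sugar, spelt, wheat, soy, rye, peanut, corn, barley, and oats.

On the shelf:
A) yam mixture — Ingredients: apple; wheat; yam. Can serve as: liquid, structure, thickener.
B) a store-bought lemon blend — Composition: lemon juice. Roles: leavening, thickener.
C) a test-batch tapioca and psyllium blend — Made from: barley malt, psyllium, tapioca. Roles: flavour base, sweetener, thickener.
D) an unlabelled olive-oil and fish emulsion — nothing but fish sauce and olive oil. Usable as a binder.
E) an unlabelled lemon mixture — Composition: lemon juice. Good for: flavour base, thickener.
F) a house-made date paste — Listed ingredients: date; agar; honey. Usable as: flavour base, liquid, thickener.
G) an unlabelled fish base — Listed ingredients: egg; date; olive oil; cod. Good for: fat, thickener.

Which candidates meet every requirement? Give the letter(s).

A: has wheat, so not kosher-for-Passover; has wheat, so not paleo — reject
B: kosher-for-Passover, no fish — keep
C: has barley malt, so not kosher-for-Passover; has barley malt, so not paleo — reject
D: not usable as a thickener; has fish sauce, so not fish-free — no
E: works as a thickener, no egg, no fish — valid
F: has honey, so not honey-free — no
G: has cod, so not fish-free; has egg, so not egg-free — no

B, E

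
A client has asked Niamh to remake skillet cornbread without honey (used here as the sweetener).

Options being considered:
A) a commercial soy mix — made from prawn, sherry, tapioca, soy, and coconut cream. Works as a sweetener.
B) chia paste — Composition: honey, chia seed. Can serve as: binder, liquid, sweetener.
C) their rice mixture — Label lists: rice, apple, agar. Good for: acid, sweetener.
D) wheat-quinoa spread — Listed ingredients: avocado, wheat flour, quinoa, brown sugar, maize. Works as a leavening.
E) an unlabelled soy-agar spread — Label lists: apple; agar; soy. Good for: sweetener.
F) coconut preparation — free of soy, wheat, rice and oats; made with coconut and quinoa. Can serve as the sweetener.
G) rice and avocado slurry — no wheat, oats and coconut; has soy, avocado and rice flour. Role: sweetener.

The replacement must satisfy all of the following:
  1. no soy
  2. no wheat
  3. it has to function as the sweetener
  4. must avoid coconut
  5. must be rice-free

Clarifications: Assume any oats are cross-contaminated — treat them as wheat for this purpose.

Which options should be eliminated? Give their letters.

A: has coconut cream, so not coconut-free; has soy, so not soy-free — out
B: only honey and chia seed; none excluded — keep
C: has rice, so not rice-free — reject
D: not usable as a sweetener; has wheat flour, so not wheat-free — out
E: has soy, so not soy-free — out
F: has coconut, so not coconut-free — reject
G: has rice flour, so not rice-free; has soy, so not soy-free — out

A, C, D, E, F, G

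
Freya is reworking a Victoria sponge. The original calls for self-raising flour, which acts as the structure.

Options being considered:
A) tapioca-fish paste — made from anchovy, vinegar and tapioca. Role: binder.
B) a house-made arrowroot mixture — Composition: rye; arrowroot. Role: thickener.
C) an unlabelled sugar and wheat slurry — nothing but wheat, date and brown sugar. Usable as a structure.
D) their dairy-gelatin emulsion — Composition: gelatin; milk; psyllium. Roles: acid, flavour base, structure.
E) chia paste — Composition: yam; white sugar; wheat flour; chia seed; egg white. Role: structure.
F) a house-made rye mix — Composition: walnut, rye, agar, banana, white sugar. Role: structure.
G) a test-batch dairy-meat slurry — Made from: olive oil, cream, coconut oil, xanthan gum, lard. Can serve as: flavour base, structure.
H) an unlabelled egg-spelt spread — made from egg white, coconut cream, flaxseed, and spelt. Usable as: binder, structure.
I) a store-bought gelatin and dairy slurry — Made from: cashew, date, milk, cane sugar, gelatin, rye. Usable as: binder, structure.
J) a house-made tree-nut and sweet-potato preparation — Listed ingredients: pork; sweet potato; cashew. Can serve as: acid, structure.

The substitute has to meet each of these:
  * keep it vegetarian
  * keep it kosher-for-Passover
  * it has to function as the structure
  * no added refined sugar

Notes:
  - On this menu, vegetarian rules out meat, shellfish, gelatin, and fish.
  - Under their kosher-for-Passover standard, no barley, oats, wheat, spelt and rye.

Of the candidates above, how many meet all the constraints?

A: not usable as a structure; has anchovy, so not vegetarian — out
B: not usable as a structure; has rye, so not kosher-for-Passover — reject
C: has wheat, so not kosher-for-Passover; has brown sugar, so not no-added-sugar — no
D: has gelatin, so not vegetarian — reject
E: has wheat flour, so not kosher-for-Passover; has white sugar, so not no-added-sugar — reject
F: has rye, so not kosher-for-Passover; has white sugar, so not no-added-sugar — reject
G: has lard, so not vegetarian — no
H: has spelt, so not kosher-for-Passover — no
I: has gelatin, so not vegetarian; has rye, so not kosher-for-Passover (and 1 more) — out
J: has pork, so not vegetarian — no

0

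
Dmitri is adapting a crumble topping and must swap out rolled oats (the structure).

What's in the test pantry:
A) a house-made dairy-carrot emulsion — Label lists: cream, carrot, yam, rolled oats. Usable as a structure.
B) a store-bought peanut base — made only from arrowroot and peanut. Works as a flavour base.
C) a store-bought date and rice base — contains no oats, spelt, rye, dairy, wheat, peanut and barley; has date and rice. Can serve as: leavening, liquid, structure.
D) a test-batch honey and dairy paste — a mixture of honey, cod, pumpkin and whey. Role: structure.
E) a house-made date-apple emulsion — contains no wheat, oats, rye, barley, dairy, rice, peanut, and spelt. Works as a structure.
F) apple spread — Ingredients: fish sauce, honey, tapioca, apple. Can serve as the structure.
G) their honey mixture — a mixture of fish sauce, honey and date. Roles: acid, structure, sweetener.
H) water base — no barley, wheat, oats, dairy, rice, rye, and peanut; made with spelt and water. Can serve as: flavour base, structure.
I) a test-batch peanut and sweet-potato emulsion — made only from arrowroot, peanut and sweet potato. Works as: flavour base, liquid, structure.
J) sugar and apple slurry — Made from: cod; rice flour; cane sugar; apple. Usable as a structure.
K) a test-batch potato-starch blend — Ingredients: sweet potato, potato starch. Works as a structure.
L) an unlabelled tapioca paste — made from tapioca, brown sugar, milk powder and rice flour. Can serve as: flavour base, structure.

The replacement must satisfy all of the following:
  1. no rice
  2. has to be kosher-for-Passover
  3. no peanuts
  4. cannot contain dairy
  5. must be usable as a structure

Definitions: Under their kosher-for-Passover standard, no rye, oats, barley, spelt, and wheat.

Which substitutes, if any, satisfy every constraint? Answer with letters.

A: has rolled oats, so not kosher-for-Passover; has cream, so not dairy-free — no
B: not usable as a structure; has peanut, so not peanut-free — out
C: has rice, so not rice-free — reject
D: has whey, so not dairy-free — no
E: no rice, kosher-for-Passover — OK
F: works as a structure, no rice, kosher-for-Passover — keep
G: only fish sauce, honey and date; none excluded — OK
H: has spelt, so not kosher-for-Passover — out
I: has peanut, so not peanut-free — reject
J: has rice flour, so not rice-free — reject
K: only potato starch and sweet potato; none excluded — keep
L: has rice flour, so not rice-free; has milk powder, so not dairy-free — out

E, F, G, K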